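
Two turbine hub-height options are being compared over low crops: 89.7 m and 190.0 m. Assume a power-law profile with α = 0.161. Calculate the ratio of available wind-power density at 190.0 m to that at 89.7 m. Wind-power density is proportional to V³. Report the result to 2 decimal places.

Speed ratio: V_B/V_A = (z_B/z_A)^α = (190.0/89.7)^0.161 = (2.1182)^0.161 = 1.12844
Power-density ratio: P_B/P_A = (V_B/V_A)³ = (1.12844)³ = 1.43694

1.44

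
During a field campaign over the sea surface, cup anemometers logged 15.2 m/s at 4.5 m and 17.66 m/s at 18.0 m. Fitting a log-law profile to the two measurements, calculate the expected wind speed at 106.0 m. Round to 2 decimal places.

Log law: V ∝ ln(z/z₀). From the pair, with r = V₁/V₂ = 0.86070,
ln z₀ = (ln z₁ − r·ln z₂)/(1 − r) = (1.5041 − 0.86070×2.8904)/0.13930 = -7.0616 → z₀ = 0.0008574 m
V₃ = V₁ · ln(z₃/z₀)/ln(z₁/z₀) = 15.2 × 11.7251/8.5657 = 20.8063 m/s

20.81 m/s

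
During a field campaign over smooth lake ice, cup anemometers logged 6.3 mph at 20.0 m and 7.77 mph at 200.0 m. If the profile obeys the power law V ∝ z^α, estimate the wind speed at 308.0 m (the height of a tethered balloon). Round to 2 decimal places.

First find α: α = ln(V₂/V₁)/ln(z₂/z₁) = ln(7.77/6.3)/ln(200.0/20.0) = 0.20972/2.30259 = 0.0911
Extrapolate from 200.0 m to 308.0 m: V₃ = 7.77 × (308.0/200.0)^0.0911 = 7.77 × 1.0401 = 8.0817 mph

8.08 mph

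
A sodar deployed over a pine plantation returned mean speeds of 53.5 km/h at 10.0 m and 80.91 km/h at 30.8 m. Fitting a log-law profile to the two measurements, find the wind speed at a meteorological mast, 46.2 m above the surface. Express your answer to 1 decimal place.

Log law: V ∝ ln(z/z₀). From the pair, with r = V₁/V₂ = 0.66123,
ln z₀ = (ln z₁ − r·ln z₂)/(1 − r) = (2.3026 − 0.66123×3.4275)/0.33877 = 0.1069 → z₀ = 1.113 m
V₃ = V₁ · ln(z₃/z₀)/ln(z₁/z₀) = 53.5 × 3.7261/2.1957 = 90.7896 km/h

90.8 km/h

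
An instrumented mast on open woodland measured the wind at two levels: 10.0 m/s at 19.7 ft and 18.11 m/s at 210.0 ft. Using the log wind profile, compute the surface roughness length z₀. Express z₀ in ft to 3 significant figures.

z₀ ≈ 1.06 ft

Log law: V(z) ∝ ln(z/z₀). With r = V₁/V₂ = 10.0/18.11 = 0.55218,
r · ln(z₂/z₀) = ln(z₁/z₀) ⇒ ln z₀ = (ln z₁ − r·ln z₂)/(1 − r)
ln z₀ = (2.98062 − 0.55218×5.34711) / 0.44782 = 0.0626
z₀ = exp(0.0626) = 1.065 ft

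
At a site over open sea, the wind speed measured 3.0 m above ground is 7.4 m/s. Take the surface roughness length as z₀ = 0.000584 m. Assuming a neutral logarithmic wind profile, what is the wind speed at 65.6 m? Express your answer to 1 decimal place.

10.1 m/s

Log law: V(z) ∝ ln(z/z₀), so V₂/V₁ = ln(z₂/z₀) / ln(z₁/z₀).
ln(65.6/0.000584) = 11.6292, ln(3.0/0.000584) = 8.5442
V₂ = 7.4 × 11.6292/8.5442 = 7.4 × 1.3611 = 10.0718 m/s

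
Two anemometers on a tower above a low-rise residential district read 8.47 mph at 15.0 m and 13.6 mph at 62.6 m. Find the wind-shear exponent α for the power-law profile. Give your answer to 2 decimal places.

α ≈ 0.33

Power law: V₂/V₁ = (z₂/z₁)^α ⇒ α = ln(V₂/V₁) / ln(z₂/z₁)
α = ln(13.6/8.47) / ln(62.6/15.0) = ln(1.6057) / ln(4.1733)
  = 0.47354 / 1.42872 = 0.33144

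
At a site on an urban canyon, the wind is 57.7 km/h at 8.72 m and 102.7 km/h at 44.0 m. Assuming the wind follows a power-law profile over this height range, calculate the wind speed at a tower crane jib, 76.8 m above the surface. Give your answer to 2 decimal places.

First find α: α = ln(V₂/V₁)/ln(z₂/z₁) = ln(102.7/57.7)/ln(44.0/8.72) = 0.57655/1.61857 = 0.3562
Extrapolate from 44.0 m to 76.8 m: V₃ = 102.7 × (76.8/44.0)^0.3562 = 102.7 × 1.2195 = 125.2395 km/h

125.24 km/h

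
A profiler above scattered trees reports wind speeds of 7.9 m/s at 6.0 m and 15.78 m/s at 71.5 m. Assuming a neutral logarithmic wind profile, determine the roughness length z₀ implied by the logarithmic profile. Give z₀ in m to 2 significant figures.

z₀ ≈ 0.50 m

Log law: V(z) ∝ ln(z/z₀). With r = V₁/V₂ = 7.9/15.78 = 0.50063,
r · ln(z₂/z₀) = ln(z₁/z₀) ⇒ ln z₀ = (ln z₁ − r·ln z₂)/(1 − r)
ln z₀ = (1.79176 − 0.50063×4.26970) / 0.49937 = -0.6925
z₀ = exp(-0.6925) = 0.5003 m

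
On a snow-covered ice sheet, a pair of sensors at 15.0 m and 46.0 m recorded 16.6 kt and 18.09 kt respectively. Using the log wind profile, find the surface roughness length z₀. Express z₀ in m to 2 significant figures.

z₀ ≈ 0.000057 m

Log law: V(z) ∝ ln(z/z₀). With r = V₁/V₂ = 16.6/18.09 = 0.91763,
r · ln(z₂/z₀) = ln(z₁/z₀) ⇒ ln z₀ = (ln z₁ − r·ln z₂)/(1 − r)
ln z₀ = (2.70805 − 0.91763×3.82864) / 0.08237 = -9.7764
z₀ = exp(-9.7764) = 0.00005678 m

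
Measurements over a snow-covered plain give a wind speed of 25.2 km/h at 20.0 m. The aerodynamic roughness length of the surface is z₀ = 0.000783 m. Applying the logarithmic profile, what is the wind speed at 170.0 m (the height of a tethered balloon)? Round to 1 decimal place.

Log law: V(z) ∝ ln(z/z₀), so V₂/V₁ = ln(z₂/z₀) / ln(z₁/z₀).
ln(170.0/0.000783) = 12.2882, ln(20.0/0.000783) = 10.1481
V₂ = 25.2 × 12.2882/10.1481 = 25.2 × 1.2109 = 30.5143 km/h

30.5 km/h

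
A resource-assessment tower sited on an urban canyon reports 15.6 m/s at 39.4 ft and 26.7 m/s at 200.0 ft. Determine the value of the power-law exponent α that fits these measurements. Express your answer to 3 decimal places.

α ≈ 0.331

Power law: V₂/V₁ = (z₂/z₁)^α ⇒ α = ln(V₂/V₁) / ln(z₂/z₁)
α = ln(26.7/15.6) / ln(200.0/39.4) = ln(1.7115) / ln(5.0761)
  = 0.53739 / 1.62455 = 0.33079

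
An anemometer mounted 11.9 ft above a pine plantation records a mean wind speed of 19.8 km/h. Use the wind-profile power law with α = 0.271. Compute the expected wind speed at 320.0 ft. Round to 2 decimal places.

Power-law profile: V₂ = V₁ · (z₂/z₁)^α
V₂ = 19.8 × (320.0/11.9)^0.271 = 19.8 × (26.8908)^0.271
    = 19.8 × 2.4402 = 48.3156 km/h

48.32 km/h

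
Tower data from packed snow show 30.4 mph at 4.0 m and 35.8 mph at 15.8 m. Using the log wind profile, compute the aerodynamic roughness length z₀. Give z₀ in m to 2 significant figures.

z₀ ≈ 0.0018 m

Log law: V(z) ∝ ln(z/z₀). With r = V₁/V₂ = 30.4/35.8 = 0.84916,
r · ln(z₂/z₀) = ln(z₁/z₀) ⇒ ln z₀ = (ln z₁ − r·ln z₂)/(1 − r)
ln z₀ = (1.38629 − 0.84916×2.76001) / 0.15084 = -6.3472
z₀ = exp(-6.3472) = 0.001752 m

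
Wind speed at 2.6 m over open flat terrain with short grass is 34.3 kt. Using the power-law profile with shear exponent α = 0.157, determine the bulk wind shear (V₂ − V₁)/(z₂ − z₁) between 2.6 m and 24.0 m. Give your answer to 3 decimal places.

0.669 kt/m

Power law: V₂ = V₁ · (z₂/z₁)^α = 34.3 × (9.2308)^0.157 = 48.6224 kt
ΔV/Δz = (48.6224 − 34.3)/(24.0 − 2.6) = 14.3224/21.4000 = 0.66927 kt/m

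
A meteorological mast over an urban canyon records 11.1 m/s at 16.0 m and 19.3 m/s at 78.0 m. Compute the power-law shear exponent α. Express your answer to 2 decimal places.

Power law: V₂/V₁ = (z₂/z₁)^α ⇒ α = ln(V₂/V₁) / ln(z₂/z₁)
α = ln(19.3/11.1) / ln(78.0/16.0) = ln(1.7387) / ln(4.8750)
  = 0.55316 / 1.58412 = 0.34919

α ≈ 0.35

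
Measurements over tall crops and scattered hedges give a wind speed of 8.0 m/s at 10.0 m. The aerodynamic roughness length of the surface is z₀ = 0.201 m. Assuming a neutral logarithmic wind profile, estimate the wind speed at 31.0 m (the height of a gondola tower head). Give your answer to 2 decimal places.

Log law: V(z) ∝ ln(z/z₀), so V₂/V₁ = ln(z₂/z₀) / ln(z₁/z₀).
ln(31.0/0.201) = 5.0384, ln(10.0/0.201) = 3.9070
V₂ = 8.0 × 5.0384/3.9070 = 8.0 × 1.2896 = 10.3166 m/s

10.32 m/s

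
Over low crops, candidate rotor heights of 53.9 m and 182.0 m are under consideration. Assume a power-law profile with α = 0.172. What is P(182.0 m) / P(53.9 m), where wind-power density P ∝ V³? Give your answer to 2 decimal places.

1.87

Speed ratio: V_B/V_A = (z_B/z_A)^α = (182.0/53.9)^0.172 = (3.3766)^0.172 = 1.23282
Power-density ratio: P_B/P_A = (V_B/V_A)³ = (1.23282)³ = 1.87369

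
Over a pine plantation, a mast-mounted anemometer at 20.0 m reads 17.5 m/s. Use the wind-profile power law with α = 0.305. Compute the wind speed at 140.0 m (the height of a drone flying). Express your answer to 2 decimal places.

31.68 m/s

Power-law profile: V₂ = V₁ · (z₂/z₁)^α
V₂ = 17.5 × (140.0/20.0)^0.305 = 17.5 × (7.0000)^0.305
    = 17.5 × 1.8103 = 31.6806 m/s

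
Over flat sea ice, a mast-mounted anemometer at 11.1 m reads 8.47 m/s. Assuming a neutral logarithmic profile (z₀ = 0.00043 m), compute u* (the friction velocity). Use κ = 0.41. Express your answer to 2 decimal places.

Log law: V(z) = (u*/κ) · ln(z/z₀) ⇒ u* = κ · V / ln(z/z₀)
u* = 0.41 × 8.47 / ln(11.1/0.00043) = 0.41 × 8.47 / 10.1587
   = 3.4727 / 10.1587 = 0.3418 m/s

u* ≈ 0.34 m/s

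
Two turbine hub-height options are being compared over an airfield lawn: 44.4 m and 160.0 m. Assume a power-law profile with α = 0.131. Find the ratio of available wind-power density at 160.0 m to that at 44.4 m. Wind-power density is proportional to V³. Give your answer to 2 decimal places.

1.65

Speed ratio: V_B/V_A = (z_B/z_A)^α = (160.0/44.4)^0.131 = (3.6036)^0.131 = 1.18286
Power-density ratio: P_B/P_A = (V_B/V_A)³ = (1.18286)³ = 1.65500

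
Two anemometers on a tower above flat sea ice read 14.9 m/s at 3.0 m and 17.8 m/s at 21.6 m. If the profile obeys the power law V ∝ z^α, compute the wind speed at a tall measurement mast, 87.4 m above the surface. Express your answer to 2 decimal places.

20.19 m/s

First find α: α = ln(V₂/V₁)/ln(z₂/z₁) = ln(17.8/14.9)/ln(21.6/3.0) = 0.17784/1.97408 = 0.0901
Extrapolate from 21.6 m to 87.4 m: V₃ = 17.8 × (87.4/21.6)^0.0901 = 17.8 × 1.1342 = 20.1887 m/s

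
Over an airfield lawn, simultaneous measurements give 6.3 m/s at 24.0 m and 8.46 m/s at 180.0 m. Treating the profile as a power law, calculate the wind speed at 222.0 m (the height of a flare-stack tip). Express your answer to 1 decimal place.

8.7 m/s

First find α: α = ln(V₂/V₁)/ln(z₂/z₁) = ln(8.46/6.3)/ln(180.0/24.0) = 0.29480/2.01490 = 0.1463
Extrapolate from 180.0 m to 222.0 m: V₃ = 8.46 × (222.0/180.0)^0.1463 = 8.46 × 1.0312 = 8.7236 m/s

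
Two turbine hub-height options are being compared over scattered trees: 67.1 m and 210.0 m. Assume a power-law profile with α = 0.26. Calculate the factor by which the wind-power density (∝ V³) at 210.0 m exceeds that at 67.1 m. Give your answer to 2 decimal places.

2.43

Speed ratio: V_B/V_A = (z_B/z_A)^α = (210.0/67.1)^0.26 = (3.1297)^0.26 = 1.34533
Power-density ratio: P_B/P_A = (V_B/V_A)³ = (1.34533)³ = 2.43494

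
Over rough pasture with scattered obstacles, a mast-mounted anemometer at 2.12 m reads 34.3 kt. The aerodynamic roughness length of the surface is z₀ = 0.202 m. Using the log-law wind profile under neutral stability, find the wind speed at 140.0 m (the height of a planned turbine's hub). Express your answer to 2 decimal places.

Log law: V(z) ∝ ln(z/z₀), so V₂/V₁ = ln(z₂/z₀) / ln(z₁/z₀).
ln(140.0/0.202) = 6.5411, ln(2.12/0.202) = 2.3509
V₂ = 34.3 × 6.5411/2.3509 = 34.3 × 2.7824 = 95.4360 kt

95.44 kt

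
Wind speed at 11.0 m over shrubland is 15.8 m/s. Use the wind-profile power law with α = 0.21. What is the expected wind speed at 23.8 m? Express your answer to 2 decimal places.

18.58 m/s

Power-law profile: V₂ = V₁ · (z₂/z₁)^α
V₂ = 15.8 × (23.8/11.0)^0.21 = 15.8 × (2.1636)^0.21
    = 15.8 × 1.1759 = 18.5800 m/s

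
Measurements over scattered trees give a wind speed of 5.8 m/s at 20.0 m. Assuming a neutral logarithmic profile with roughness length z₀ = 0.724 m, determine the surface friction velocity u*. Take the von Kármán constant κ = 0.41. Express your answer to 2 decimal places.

u* ≈ 0.72 m/s

Log law: V(z) = (u*/κ) · ln(z/z₀) ⇒ u* = κ · V / ln(z/z₀)
u* = 0.41 × 5.8 / ln(20.0/0.724) = 0.41 × 5.8 / 3.3187
   = 2.3780 / 3.3187 = 0.7165 m/s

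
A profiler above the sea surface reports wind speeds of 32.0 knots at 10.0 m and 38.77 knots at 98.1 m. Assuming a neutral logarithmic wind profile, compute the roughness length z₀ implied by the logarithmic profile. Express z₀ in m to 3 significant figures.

z₀ ≈ 0.000205 m

Log law: V(z) ∝ ln(z/z₀). With r = V₁/V₂ = 32.0/38.77 = 0.82538,
r · ln(z₂/z₀) = ln(z₁/z₀) ⇒ ln z₀ = (ln z₁ − r·ln z₂)/(1 − r)
ln z₀ = (2.30259 − 0.82538×4.58599) / 0.17462 = -8.4905
z₀ = exp(-8.4905) = 0.0002054 m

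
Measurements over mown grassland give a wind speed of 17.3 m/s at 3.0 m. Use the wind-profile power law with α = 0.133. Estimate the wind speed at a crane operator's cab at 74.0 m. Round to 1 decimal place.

Power-law profile: V₂ = V₁ · (z₂/z₁)^α
V₂ = 17.3 × (74.0/3.0)^0.133 = 17.3 × (24.6667)^0.133
    = 17.3 × 1.5316 = 26.4970 m/s

26.5 m/s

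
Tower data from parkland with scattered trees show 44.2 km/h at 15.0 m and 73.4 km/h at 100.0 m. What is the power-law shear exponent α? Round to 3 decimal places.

Power law: V₂/V₁ = (z₂/z₁)^α ⇒ α = ln(V₂/V₁) / ln(z₂/z₁)
α = ln(73.4/44.2) / ln(100.0/15.0) = ln(1.6606) / ln(6.6667)
  = 0.50720 / 1.89712 = 0.26735

α ≈ 0.267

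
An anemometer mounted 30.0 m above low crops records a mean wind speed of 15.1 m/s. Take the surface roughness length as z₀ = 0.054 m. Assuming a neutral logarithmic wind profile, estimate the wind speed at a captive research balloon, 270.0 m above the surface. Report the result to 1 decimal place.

20.3 m/s

Log law: V(z) ∝ ln(z/z₀), so V₂/V₁ = ln(z₂/z₀) / ln(z₁/z₀).
ln(270.0/0.054) = 8.5172, ln(30.0/0.054) = 6.3200
V₂ = 15.1 × 8.5172/6.3200 = 15.1 × 1.3477 = 20.3497 m/s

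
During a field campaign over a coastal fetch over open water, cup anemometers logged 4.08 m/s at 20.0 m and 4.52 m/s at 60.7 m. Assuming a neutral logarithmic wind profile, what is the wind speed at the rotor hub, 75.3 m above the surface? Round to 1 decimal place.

Log law: V ∝ ln(z/z₀). From the pair, with r = V₁/V₂ = 0.90265,
ln z₀ = (ln z₁ − r·ln z₂)/(1 − r) = (2.9957 − 0.90265×4.1059)/0.09735 = -7.2990 → z₀ = 0.0006762 m
V₃ = V₁ · ln(z₃/z₀)/ln(z₁/z₀) = 4.08 × 11.6204/10.2947 = 4.6054 m/s

4.6 m/s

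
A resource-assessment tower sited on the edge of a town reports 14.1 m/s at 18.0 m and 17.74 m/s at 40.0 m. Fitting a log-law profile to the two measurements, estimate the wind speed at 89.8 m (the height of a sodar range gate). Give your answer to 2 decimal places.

Log law: V ∝ ln(z/z₀). From the pair, with r = V₁/V₂ = 0.79481,
ln z₀ = (ln z₁ − r·ln z₂)/(1 − r) = (2.8904 − 0.79481×3.6889)/0.20519 = -0.2027 → z₀ = 0.8165 m
V₃ = V₁ · ln(z₃/z₀)/ln(z₁/z₀) = 14.1 × 4.7003/3.0931 = 21.4265 m/s

21.43 m/s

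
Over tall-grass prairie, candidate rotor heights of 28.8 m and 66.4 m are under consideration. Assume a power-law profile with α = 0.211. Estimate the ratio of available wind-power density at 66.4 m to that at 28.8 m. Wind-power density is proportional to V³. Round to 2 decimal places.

1.70

Speed ratio: V_B/V_A = (z_B/z_A)^α = (66.4/28.8)^0.211 = (2.3056)^0.211 = 1.19274
Power-density ratio: P_B/P_A = (V_B/V_A)³ = (1.19274)³ = 1.69682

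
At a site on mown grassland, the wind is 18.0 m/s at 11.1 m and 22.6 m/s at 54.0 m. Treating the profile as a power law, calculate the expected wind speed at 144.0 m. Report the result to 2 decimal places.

First find α: α = ln(V₂/V₁)/ln(z₂/z₁) = ln(22.6/18.0)/ln(54.0/11.1) = 0.22758/1.58204 = 0.1439
Extrapolate from 54.0 m to 144.0 m: V₃ = 22.6 × (144.0/54.0)^0.1439 = 22.6 × 1.1515 = 26.0246 m/s

26.02 m/s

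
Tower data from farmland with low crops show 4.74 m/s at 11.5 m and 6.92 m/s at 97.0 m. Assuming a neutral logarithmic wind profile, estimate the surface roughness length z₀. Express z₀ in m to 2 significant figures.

z₀ ≈ 0.11 m

Log law: V(z) ∝ ln(z/z₀). With r = V₁/V₂ = 4.74/6.92 = 0.68497,
r · ln(z₂/z₀) = ln(z₁/z₀) ⇒ ln z₀ = (ln z₁ − r·ln z₂)/(1 − r)
ln z₀ = (2.44235 − 0.68497×4.57471) / 0.31503 = -2.1941
z₀ = exp(-2.1941) = 0.1115 m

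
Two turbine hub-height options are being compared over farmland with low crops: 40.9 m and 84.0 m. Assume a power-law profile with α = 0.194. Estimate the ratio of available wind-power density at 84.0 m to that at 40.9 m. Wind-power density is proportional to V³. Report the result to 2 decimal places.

Speed ratio: V_B/V_A = (z_B/z_A)^α = (84.0/40.9)^0.194 = (2.0538)^0.194 = 1.14984
Power-density ratio: P_B/P_A = (V_B/V_A)³ = (1.14984)³ = 1.52022

1.52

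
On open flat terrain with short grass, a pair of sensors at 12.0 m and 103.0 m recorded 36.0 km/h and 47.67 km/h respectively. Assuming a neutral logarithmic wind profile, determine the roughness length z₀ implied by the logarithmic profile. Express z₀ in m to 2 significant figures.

Log law: V(z) ∝ ln(z/z₀). With r = V₁/V₂ = 36.0/47.67 = 0.75519,
r · ln(z₂/z₀) = ln(z₁/z₀) ⇒ ln z₀ = (ln z₁ − r·ln z₂)/(1 − r)
ln z₀ = (2.48491 − 0.75519×4.63473) / 0.24481 = -4.1469
z₀ = exp(-4.1469) = 0.01581 m

z₀ ≈ 0.016 m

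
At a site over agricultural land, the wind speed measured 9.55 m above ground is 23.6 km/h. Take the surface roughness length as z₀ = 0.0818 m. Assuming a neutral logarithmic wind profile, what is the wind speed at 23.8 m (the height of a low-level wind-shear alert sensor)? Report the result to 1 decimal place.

Log law: V(z) ∝ ln(z/z₀), so V₂/V₁ = ln(z₂/z₀) / ln(z₁/z₀).
ln(23.8/0.0818) = 5.6732, ln(9.55/0.0818) = 4.7600
V₂ = 23.6 × 5.6732/4.7600 = 23.6 × 1.1918 = 28.1273 km/h

28.1 km/h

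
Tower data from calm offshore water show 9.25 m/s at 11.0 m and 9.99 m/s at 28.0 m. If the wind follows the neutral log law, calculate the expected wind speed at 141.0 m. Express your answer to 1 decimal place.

Log law: V ∝ ln(z/z₀). From the pair, with r = V₁/V₂ = 0.92593,
ln z₀ = (ln z₁ − r·ln z₂)/(1 − r) = (2.3979 − 0.92593×3.3322)/0.07407 = -9.2810 → z₀ = 0.00009318 m
V₃ = V₁ · ln(z₃/z₀)/ln(z₁/z₀) = 9.25 × 14.2297/11.6789 = 11.2704 m/s

11.3 m/s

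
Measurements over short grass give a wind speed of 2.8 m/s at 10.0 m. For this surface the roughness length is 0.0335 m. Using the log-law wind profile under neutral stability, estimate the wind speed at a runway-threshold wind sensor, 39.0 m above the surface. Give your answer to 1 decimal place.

3.5 m/s

Log law: V(z) ∝ ln(z/z₀), so V₂/V₁ = ln(z₂/z₀) / ln(z₁/z₀).
ln(39.0/0.0335) = 7.0598, ln(10.0/0.0335) = 5.6988
V₂ = 2.8 × 7.0598/5.6988 = 2.8 × 1.2388 = 3.4687 m/s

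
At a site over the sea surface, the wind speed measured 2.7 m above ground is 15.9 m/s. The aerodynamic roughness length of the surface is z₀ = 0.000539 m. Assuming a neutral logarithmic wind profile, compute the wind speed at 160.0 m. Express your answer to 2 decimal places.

Log law: V(z) ∝ ln(z/z₀), so V₂/V₁ = ln(z₂/z₀) / ln(z₁/z₀).
ln(160.0/0.000539) = 12.6010, ln(2.7/0.000539) = 8.5190
V₂ = 15.9 × 12.6010/8.5190 = 15.9 × 1.4792 = 23.5185 m/s

23.52 m/s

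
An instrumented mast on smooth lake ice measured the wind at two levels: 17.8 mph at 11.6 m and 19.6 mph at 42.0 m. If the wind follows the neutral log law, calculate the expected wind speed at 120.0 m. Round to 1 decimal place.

21.1 mph

Log law: V ∝ ln(z/z₀). From the pair, with r = V₁/V₂ = 0.90816,
ln z₀ = (ln z₁ − r·ln z₂)/(1 − r) = (2.4510 − 0.90816×3.7377)/0.09184 = -10.2727 → z₀ = 0.00003456 m
V₃ = V₁ · ln(z₃/z₀)/ln(z₁/z₀) = 17.8 × 15.0602/12.7237 = 21.0687 mph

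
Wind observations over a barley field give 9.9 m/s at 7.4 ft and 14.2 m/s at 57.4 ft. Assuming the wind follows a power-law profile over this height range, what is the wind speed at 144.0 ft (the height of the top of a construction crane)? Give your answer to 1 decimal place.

First find α: α = ln(V₂/V₁)/ln(z₂/z₁) = ln(14.2/9.9)/ln(57.4/7.4) = 0.36071/2.04856 = 0.1761
Extrapolate from 57.4 ft to 144.0 ft: V₃ = 14.2 × (144.0/57.4)^0.1761 = 14.2 × 1.1758 = 16.6964 m/s

16.7 m/s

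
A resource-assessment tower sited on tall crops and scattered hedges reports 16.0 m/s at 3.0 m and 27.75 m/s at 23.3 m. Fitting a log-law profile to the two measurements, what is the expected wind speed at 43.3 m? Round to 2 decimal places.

31.30 m/s

Log law: V ∝ ln(z/z₀). From the pair, with r = V₁/V₂ = 0.57658,
ln z₀ = (ln z₁ − r·ln z₂)/(1 − r) = (1.0986 − 0.57658×3.1485)/0.42342 = -1.6927 → z₀ = 0.1840 m
V₃ = V₁ · ln(z₃/z₀)/ln(z₁/z₀) = 16.0 × 5.4608/2.7913 = 31.3022 m/s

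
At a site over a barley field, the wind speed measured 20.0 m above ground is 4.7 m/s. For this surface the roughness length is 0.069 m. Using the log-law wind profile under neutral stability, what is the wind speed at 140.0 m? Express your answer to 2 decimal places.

6.31 m/s

Log law: V(z) ∝ ln(z/z₀), so V₂/V₁ = ln(z₂/z₀) / ln(z₁/z₀).
ln(140.0/0.069) = 7.6153, ln(20.0/0.069) = 5.6694
V₂ = 4.7 × 7.6153/5.6694 = 4.7 × 1.3432 = 6.3132 m/s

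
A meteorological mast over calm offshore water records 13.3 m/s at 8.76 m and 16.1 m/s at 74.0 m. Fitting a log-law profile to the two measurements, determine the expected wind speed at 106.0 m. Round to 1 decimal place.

Log law: V ∝ ln(z/z₀). From the pair, with r = V₁/V₂ = 0.82609,
ln z₀ = (ln z₁ − r·ln z₂)/(1 − r) = (2.1702 − 0.82609×4.3041)/0.17391 = -7.9657 → z₀ = 0.0003472 m
V₃ = V₁ · ln(z₃/z₀)/ln(z₁/z₀) = 13.3 × 12.6291/10.1359 = 16.5716 m/s

16.6 m/s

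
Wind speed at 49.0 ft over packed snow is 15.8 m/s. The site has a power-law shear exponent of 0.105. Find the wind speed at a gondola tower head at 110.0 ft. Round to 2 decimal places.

Power-law profile: V₂ = V₁ · (z₂/z₁)^α
V₂ = 15.8 × (110.0/49.0)^0.105 = 15.8 × (2.2449)^0.105
    = 15.8 × 1.0886 = 17.2002 m/s

17.20 m/s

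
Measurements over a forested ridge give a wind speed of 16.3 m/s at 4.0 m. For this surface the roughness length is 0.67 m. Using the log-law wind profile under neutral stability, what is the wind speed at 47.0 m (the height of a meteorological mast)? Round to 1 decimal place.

38.8 m/s

Log law: V(z) ∝ ln(z/z₀), so V₂/V₁ = ln(z₂/z₀) / ln(z₁/z₀).
ln(47.0/0.67) = 4.2506, ln(4.0/0.67) = 1.7868
V₂ = 16.3 × 4.2506/1.7868 = 16.3 × 2.3789 = 38.7767 m/s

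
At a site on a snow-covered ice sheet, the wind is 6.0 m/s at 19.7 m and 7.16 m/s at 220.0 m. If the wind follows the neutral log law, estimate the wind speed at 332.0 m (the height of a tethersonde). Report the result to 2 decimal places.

7.36 m/s

Log law: V ∝ ln(z/z₀). From the pair, with r = V₁/V₂ = 0.83799,
ln z₀ = (ln z₁ − r·ln z₂)/(1 − r) = (2.9806 − 0.83799×5.3936)/0.16201 = -9.5005 → z₀ = 0.00007482 m
V₃ = V₁ · ln(z₃/z₀)/ln(z₁/z₀) = 6.0 × 15.3056/12.4811 = 7.3578 m/s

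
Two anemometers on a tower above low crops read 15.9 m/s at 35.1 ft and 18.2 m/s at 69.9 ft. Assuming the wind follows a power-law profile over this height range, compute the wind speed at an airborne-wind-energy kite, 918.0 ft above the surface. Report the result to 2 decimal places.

First find α: α = ln(V₂/V₁)/ln(z₂/z₁) = ln(18.2/15.9)/ln(69.9/35.1) = 0.13510/0.68886 = 0.1961
Extrapolate from 69.9 ft to 918.0 ft: V₃ = 18.2 × (918.0/69.9)^0.1961 = 18.2 × 1.6571 = 30.1585 m/s

30.16 m/s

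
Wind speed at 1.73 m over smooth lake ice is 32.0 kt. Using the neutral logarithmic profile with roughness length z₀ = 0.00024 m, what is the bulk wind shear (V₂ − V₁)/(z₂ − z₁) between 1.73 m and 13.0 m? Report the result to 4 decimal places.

Log law: V₂ = V₁ · ln(z₂/z₀)/ln(z₁/z₀) = 32.0 × 10.8998/8.8830 = 39.2654 kt
ΔV/Δz = (39.2654 − 32.0)/(13.0 − 1.73) = 7.2654/11.2700 = 0.64467 kt/m

0.6447 kt/m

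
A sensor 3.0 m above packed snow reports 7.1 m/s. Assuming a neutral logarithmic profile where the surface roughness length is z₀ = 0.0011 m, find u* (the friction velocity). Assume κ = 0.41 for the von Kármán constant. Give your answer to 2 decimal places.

u* ≈ 0.37 m/s

Log law: V(z) = (u*/κ) · ln(z/z₀) ⇒ u* = κ · V / ln(z/z₀)
u* = 0.41 × 7.1 / ln(3.0/0.0011) = 0.41 × 7.1 / 7.9111
   = 2.9110 / 7.9111 = 0.3680 m/s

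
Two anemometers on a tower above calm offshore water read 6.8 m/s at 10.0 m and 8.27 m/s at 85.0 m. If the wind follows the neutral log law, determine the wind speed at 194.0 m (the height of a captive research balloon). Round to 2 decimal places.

8.84 m/s

Log law: V ∝ ln(z/z₀). From the pair, with r = V₁/V₂ = 0.82225,
ln z₀ = (ln z₁ − r·ln z₂)/(1 − r) = (2.3026 − 0.82225×4.4427)/0.17775 = -7.5970 → z₀ = 0.0005019 m
V₃ = V₁ · ln(z₃/z₀)/ln(z₁/z₀) = 6.8 × 12.8649/9.8996 = 8.8368 m/s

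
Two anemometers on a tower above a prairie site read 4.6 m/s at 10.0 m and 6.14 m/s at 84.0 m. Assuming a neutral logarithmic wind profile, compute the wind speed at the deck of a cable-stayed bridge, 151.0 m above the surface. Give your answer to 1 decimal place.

6.6 m/s

Log law: V ∝ ln(z/z₀). From the pair, with r = V₁/V₂ = 0.74919,
ln z₀ = (ln z₁ − r·ln z₂)/(1 − r) = (2.3026 − 0.74919×4.4308)/0.25081 = -4.0545 → z₀ = 0.01734 m
V₃ = V₁ · ln(z₃/z₀)/ln(z₁/z₀) = 4.6 × 9.0718/6.3571 = 6.5644 m/s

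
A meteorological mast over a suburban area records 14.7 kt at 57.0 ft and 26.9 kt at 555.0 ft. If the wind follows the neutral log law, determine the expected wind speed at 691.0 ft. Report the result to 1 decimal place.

Log law: V ∝ ln(z/z₀). From the pair, with r = V₁/V₂ = 0.54647,
ln z₀ = (ln z₁ − r·ln z₂)/(1 − r) = (4.0431 − 0.54647×6.3190)/0.45353 = 1.3008 → z₀ = 3.672 ft
V₃ = V₁ · ln(z₃/z₀)/ln(z₁/z₀) = 14.7 × 5.2374/2.7423 = 28.0749 kt

28.1 kt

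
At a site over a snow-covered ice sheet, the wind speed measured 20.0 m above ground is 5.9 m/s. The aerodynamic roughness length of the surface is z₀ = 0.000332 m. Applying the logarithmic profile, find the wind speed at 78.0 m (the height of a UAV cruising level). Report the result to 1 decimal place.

6.6 m/s

Log law: V(z) ∝ ln(z/z₀), so V₂/V₁ = ln(z₂/z₀) / ln(z₁/z₀).
ln(78.0/0.000332) = 12.3671, ln(20.0/0.000332) = 11.0061
V₂ = 5.9 × 12.3671/11.0061 = 5.9 × 1.1237 = 6.6296 m/s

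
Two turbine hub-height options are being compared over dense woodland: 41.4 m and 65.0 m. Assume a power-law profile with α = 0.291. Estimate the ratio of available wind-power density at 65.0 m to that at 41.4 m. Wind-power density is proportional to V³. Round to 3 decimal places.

1.483

Speed ratio: V_B/V_A = (z_B/z_A)^α = (65.0/41.4)^0.291 = (1.5700)^0.291 = 1.14028
Power-density ratio: P_B/P_A = (V_B/V_A)³ = (1.14028)³ = 1.48263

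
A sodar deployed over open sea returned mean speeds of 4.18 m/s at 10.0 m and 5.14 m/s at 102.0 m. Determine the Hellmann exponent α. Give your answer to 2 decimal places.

Power law: V₂/V₁ = (z₂/z₁)^α ⇒ α = ln(V₂/V₁) / ln(z₂/z₁)
α = ln(5.14/4.18) / ln(102.0/10.0) = ln(1.2297) / ln(10.2000)
  = 0.20674 / 2.32239 = 0.08902

α ≈ 0.09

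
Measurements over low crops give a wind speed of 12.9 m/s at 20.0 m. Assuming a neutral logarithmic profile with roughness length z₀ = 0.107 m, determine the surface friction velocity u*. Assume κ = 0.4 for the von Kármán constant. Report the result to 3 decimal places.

Log law: V(z) = (u*/κ) · ln(z/z₀) ⇒ u* = κ · V / ln(z/z₀)
u* = 0.4 × 12.9 / ln(20.0/0.107) = 0.4 × 12.9 / 5.2307
   = 5.1600 / 5.2307 = 0.9865 m/s

u* ≈ 0.986 m/s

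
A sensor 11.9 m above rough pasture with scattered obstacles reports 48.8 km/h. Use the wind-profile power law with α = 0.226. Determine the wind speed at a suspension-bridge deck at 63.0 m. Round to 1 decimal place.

Power-law profile: V₂ = V₁ · (z₂/z₁)^α
V₂ = 48.8 × (63.0/11.9)^0.226 = 48.8 × (5.2941)^0.226
    = 48.8 × 1.4574 = 71.1209 km/h

71.1 km/h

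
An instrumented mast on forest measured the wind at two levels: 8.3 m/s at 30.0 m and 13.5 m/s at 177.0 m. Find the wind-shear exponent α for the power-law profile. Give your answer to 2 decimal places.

α ≈ 0.27

Power law: V₂/V₁ = (z₂/z₁)^α ⇒ α = ln(V₂/V₁) / ln(z₂/z₁)
α = ln(13.5/8.3) / ln(177.0/30.0) = ln(1.6265) / ln(5.9000)
  = 0.48643 / 1.77495 = 0.27405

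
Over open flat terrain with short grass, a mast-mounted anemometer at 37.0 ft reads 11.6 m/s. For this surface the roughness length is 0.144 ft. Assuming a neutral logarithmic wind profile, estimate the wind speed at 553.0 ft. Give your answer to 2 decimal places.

17.25 m/s

Log law: V(z) ∝ ln(z/z₀), so V₂/V₁ = ln(z₂/z₀) / ln(z₁/z₀).
ln(553.0/0.144) = 8.2533, ln(37.0/0.144) = 5.5489
V₂ = 11.6 × 8.2533/5.5489 = 11.6 × 1.4874 = 17.2537 m/s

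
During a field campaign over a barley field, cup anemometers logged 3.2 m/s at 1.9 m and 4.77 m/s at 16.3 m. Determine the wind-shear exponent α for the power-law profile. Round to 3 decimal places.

α ≈ 0.186

Power law: V₂/V₁ = (z₂/z₁)^α ⇒ α = ln(V₂/V₁) / ln(z₂/z₁)
α = ln(4.77/3.2) / ln(16.3/1.9) = ln(1.4906) / ln(8.5789)
  = 0.39920 / 2.14931 = 0.18573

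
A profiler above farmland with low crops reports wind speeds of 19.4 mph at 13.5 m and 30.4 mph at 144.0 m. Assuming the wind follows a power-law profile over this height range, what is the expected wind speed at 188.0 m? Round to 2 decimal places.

First find α: α = ln(V₂/V₁)/ln(z₂/z₁) = ln(30.4/19.4)/ln(144.0/13.5) = 0.44917/2.36712 = 0.1898
Extrapolate from 144.0 m to 188.0 m: V₃ = 30.4 × (188.0/144.0)^0.1898 = 30.4 × 1.0519 = 31.9776 mph

31.98 mph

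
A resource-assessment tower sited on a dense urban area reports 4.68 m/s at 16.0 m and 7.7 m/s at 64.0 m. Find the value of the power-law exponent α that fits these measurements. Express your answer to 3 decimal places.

Power law: V₂/V₁ = (z₂/z₁)^α ⇒ α = ln(V₂/V₁) / ln(z₂/z₁)
α = ln(7.7/4.68) / ln(64.0/16.0) = ln(1.6453) / ln(4.0000)
  = 0.49792 / 1.38629 = 0.35917

α ≈ 0.359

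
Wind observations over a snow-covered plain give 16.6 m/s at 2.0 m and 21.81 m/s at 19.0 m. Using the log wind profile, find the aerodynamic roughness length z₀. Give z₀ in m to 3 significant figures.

z₀ ≈ 0.00153 m

Log law: V(z) ∝ ln(z/z₀). With r = V₁/V₂ = 16.6/21.81 = 0.76112,
r · ln(z₂/z₀) = ln(z₁/z₀) ⇒ ln z₀ = (ln z₁ − r·ln z₂)/(1 − r)
ln z₀ = (0.69315 − 0.76112×2.94444) / 0.23888 = -6.4799
z₀ = exp(-6.4799) = 0.001534 m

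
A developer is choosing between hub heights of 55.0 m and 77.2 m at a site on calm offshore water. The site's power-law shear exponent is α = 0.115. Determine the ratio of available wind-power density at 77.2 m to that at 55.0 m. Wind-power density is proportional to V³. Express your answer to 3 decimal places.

Speed ratio: V_B/V_A = (z_B/z_A)^α = (77.2/55.0)^0.115 = (1.4036)^0.115 = 1.03976
Power-density ratio: P_B/P_A = (V_B/V_A)³ = (1.03976)³ = 1.12409

1.124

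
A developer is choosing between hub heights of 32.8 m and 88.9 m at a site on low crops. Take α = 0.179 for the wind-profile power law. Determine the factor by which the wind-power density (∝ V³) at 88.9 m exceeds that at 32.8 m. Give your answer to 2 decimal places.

1.71

Speed ratio: V_B/V_A = (z_B/z_A)^α = (88.9/32.8)^0.179 = (2.7104)^0.179 = 1.19540
Power-density ratio: P_B/P_A = (V_B/V_A)³ = (1.19540)³ = 1.70819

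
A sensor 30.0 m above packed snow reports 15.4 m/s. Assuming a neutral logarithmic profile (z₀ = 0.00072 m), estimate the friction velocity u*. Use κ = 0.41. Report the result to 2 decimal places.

Log law: V(z) = (u*/κ) · ln(z/z₀) ⇒ u* = κ · V / ln(z/z₀)
u* = 0.41 × 15.4 / ln(30.0/0.00072) = 0.41 × 15.4 / 10.6375
   = 6.3140 / 10.6375 = 0.5936 m/s

u* ≈ 0.59 m/s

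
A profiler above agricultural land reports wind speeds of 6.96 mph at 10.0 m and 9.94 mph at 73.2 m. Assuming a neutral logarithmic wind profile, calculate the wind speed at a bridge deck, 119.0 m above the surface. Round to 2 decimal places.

Log law: V ∝ ln(z/z₀). From the pair, with r = V₁/V₂ = 0.70020,
ln z₀ = (ln z₁ − r·ln z₂)/(1 − r) = (2.3026 − 0.70020×4.2932)/0.29980 = -2.3466 → z₀ = 0.09569 m
V₃ = V₁ · ln(z₃/z₀)/ln(z₁/z₀) = 6.96 × 7.1257/4.6492 = 10.6674 mph

10.67 mph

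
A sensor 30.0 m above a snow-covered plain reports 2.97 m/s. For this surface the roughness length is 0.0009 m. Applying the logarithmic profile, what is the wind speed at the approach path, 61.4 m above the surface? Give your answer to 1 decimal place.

3.2 m/s

Log law: V(z) ∝ ln(z/z₀), so V₂/V₁ = ln(z₂/z₀) / ln(z₁/z₀).
ln(61.4/0.0009) = 11.1305, ln(30.0/0.0009) = 10.4143
V₂ = 2.97 × 11.1305/10.4143 = 2.97 × 1.0688 = 3.1743 m/s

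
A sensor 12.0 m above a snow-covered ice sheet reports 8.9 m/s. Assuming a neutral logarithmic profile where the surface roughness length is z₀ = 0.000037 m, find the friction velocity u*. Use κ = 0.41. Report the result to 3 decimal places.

Log law: V(z) = (u*/κ) · ln(z/z₀) ⇒ u* = κ · V / ln(z/z₀)
u* = 0.41 × 8.9 / ln(12.0/0.000037) = 0.41 × 8.9 / 12.6895
   = 3.6490 / 12.6895 = 0.2876 m/s

u* ≈ 0.288 m/s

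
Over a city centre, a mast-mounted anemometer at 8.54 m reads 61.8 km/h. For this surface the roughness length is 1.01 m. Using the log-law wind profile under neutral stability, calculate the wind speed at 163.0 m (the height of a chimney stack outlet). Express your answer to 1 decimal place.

Log law: V(z) ∝ ln(z/z₀), so V₂/V₁ = ln(z₂/z₀) / ln(z₁/z₀).
ln(163.0/1.01) = 5.0838, ln(8.54/1.01) = 2.1348
V₂ = 61.8 × 5.0838/2.1348 = 61.8 × 2.3814 = 147.1694 km/h

147.2 km/h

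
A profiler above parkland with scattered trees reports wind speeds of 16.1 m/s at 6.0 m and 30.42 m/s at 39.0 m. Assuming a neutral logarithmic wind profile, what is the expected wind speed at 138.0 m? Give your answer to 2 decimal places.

40.09 m/s

Log law: V ∝ ln(z/z₀). From the pair, with r = V₁/V₂ = 0.52926,
ln z₀ = (ln z₁ − r·ln z₂)/(1 − r) = (1.7918 − 0.52926×3.6636)/0.47074 = -0.3127 → z₀ = 0.7315 m
V₃ = V₁ · ln(z₃/z₀)/ln(z₁/z₀) = 16.1 × 5.2400/2.1045 = 40.0877 m/s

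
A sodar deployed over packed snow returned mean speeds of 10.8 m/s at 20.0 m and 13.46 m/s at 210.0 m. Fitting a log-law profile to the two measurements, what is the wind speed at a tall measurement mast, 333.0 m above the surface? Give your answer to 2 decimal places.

Log law: V ∝ ln(z/z₀). From the pair, with r = V₁/V₂ = 0.80238,
ln z₀ = (ln z₁ − r·ln z₂)/(1 − r) = (2.9957 − 0.80238×5.3471)/0.19762 = -6.5512 → z₀ = 0.001428 m
V₃ = V₁ · ln(z₃/z₀)/ln(z₁/z₀) = 10.8 × 12.3593/9.5469 = 13.9815 m/s

13.98 m/s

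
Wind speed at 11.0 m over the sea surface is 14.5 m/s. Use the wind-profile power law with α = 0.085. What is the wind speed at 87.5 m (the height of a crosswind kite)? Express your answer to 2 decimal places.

Power-law profile: V₂ = V₁ · (z₂/z₁)^α
V₂ = 14.5 × (87.5/11.0)^0.085 = 14.5 × (7.9545)^0.085
    = 14.5 × 1.1928 = 17.2950 m/s

17.29 m/s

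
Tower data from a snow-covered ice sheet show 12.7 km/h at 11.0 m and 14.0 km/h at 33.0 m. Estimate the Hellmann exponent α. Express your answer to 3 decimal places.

Power law: V₂/V₁ = (z₂/z₁)^α ⇒ α = ln(V₂/V₁) / ln(z₂/z₁)
α = ln(14.0/12.7) / ln(33.0/11.0) = ln(1.1024) / ln(3.0000)
  = 0.09746 / 1.09861 = 0.08871

α ≈ 0.089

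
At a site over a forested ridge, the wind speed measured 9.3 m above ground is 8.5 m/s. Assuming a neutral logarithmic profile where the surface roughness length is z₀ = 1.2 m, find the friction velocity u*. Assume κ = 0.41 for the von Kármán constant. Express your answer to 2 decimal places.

Log law: V(z) = (u*/κ) · ln(z/z₀) ⇒ u* = κ · V / ln(z/z₀)
u* = 0.41 × 8.5 / ln(9.3/1.2) = 0.41 × 8.5 / 2.0477
   = 3.4850 / 2.0477 = 1.7019 m/s

u* ≈ 1.70 m/s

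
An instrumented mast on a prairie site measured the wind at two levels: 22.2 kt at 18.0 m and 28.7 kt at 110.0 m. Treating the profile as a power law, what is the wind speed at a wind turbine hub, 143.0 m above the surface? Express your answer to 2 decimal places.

First find α: α = ln(V₂/V₁)/ln(z₂/z₁) = ln(28.7/22.2)/ln(110.0/18.0) = 0.25680/1.81011 = 0.1419
Extrapolate from 110.0 m to 143.0 m: V₃ = 28.7 × (143.0/110.0)^0.1419 = 28.7 × 1.0379 = 29.7884 kt

29.79 kt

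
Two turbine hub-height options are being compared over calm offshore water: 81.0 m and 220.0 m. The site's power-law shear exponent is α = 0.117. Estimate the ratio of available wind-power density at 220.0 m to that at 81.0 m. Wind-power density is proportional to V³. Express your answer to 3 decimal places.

1.420

Speed ratio: V_B/V_A = (z_B/z_A)^α = (220.0/81.0)^0.117 = (2.7160)^0.117 = 1.12401
Power-density ratio: P_B/P_A = (V_B/V_A)³ = (1.12401)³ = 1.42008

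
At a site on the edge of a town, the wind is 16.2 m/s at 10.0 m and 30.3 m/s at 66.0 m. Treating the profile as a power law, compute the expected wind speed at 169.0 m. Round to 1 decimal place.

41.4 m/s

First find α: α = ln(V₂/V₁)/ln(z₂/z₁) = ln(30.3/16.2)/ln(66.0/10.0) = 0.62614/1.88707 = 0.3318
Extrapolate from 66.0 m to 169.0 m: V₃ = 30.3 × (169.0/66.0)^0.3318 = 30.3 × 1.3661 = 41.3935 m/s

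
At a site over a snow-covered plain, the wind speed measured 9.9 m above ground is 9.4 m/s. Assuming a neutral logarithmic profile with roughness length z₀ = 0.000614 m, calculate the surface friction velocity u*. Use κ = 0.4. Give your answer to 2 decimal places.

Log law: V(z) = (u*/κ) · ln(z/z₀) ⇒ u* = κ · V / ln(z/z₀)
u* = 0.4 × 9.4 / ln(9.9/0.000614) = 0.4 × 9.4 / 9.6881
   = 3.7600 / 9.6881 = 0.3881 m/s

u* ≈ 0.39 m/s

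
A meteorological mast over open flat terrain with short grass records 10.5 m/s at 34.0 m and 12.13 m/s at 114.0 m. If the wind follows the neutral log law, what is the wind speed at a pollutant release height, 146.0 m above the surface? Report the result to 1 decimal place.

12.5 m/s

Log law: V ∝ ln(z/z₀). From the pair, with r = V₁/V₂ = 0.86562,
ln z₀ = (ln z₁ − r·ln z₂)/(1 − r) = (3.5264 − 0.86562×4.7362)/0.13438 = -4.2671 → z₀ = 0.01402 m
V₃ = V₁ · ln(z₃/z₀)/ln(z₁/z₀) = 10.5 × 9.2507/7.7934 = 12.4633 m/s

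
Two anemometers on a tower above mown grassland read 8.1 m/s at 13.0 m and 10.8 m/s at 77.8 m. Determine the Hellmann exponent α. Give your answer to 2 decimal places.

Power law: V₂/V₁ = (z₂/z₁)^α ⇒ α = ln(V₂/V₁) / ln(z₂/z₁)
α = ln(10.8/8.1) / ln(77.8/13.0) = ln(1.3333) / ln(5.9846)
  = 0.28768 / 1.78919 = 0.16079

α ≈ 0.16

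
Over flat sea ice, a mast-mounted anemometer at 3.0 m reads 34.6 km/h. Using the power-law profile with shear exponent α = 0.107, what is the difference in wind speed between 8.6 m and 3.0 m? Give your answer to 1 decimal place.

4.1 km/h

Power law: V₂ = V₁ · (z₂/z₁)^α = 34.6 × (2.8667)^0.107 = 38.7271 km/h
ΔV = 38.7271 − 34.6 = 4.1271 km/h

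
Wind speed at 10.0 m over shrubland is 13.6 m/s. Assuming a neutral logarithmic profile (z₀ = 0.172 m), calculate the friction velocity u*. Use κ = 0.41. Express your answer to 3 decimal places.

Log law: V(z) = (u*/κ) · ln(z/z₀) ⇒ u* = κ · V / ln(z/z₀)
u* = 0.41 × 13.6 / ln(10.0/0.172) = 0.41 × 13.6 / 4.0628
   = 5.5760 / 4.0628 = 1.3724 m/s

u* ≈ 1.372 m/s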